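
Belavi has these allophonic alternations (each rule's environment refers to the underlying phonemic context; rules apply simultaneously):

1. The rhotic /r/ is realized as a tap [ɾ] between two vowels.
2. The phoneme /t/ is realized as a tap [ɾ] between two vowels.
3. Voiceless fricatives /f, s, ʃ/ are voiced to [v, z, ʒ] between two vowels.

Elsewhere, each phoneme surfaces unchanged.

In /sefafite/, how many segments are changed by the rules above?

Segments that undergo a rule: /f/ → [v] (rule 3); /f/ → [v] (rule 3); /t/ → [ɾ] (rule 2).
All other segments surface unchanged.

3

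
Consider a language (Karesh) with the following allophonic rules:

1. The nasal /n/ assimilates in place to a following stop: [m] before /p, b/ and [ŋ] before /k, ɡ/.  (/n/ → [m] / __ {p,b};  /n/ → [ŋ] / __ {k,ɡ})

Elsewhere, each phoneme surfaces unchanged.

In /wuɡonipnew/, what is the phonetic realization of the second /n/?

/n/ (between /p/ and /e/): rule 1 targets it, but not before a labial or velar stop → unchanged [n].

[n]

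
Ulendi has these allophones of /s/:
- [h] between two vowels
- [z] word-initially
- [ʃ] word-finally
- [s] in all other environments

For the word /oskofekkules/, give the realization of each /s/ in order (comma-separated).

[s], [ʃ]

Occurrence 1 (position 2): no conditioning environment matches → elsewhere allophone [s].
Occurrence 2 (position 12): word-finally → [ʃ].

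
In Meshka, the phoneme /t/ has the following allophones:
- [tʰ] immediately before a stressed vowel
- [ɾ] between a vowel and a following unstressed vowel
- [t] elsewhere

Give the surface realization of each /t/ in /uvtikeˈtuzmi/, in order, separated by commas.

[t], [tʰ]

Occurrence 1 (position 3): no conditioning environment matches → elsewhere allophone [t].
Occurrence 2 (position 7): immediately before a stressed vowel → [tʰ].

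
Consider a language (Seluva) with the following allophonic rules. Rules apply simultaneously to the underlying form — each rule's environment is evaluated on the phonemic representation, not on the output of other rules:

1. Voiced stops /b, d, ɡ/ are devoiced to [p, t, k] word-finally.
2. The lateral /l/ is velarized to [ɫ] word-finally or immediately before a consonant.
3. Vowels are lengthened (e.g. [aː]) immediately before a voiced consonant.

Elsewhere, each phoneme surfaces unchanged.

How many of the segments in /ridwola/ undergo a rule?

Segments that undergo a rule: /i/ → [iː] (rule 3); /o/ → [oː] (rule 3).
All other segments surface unchanged.

2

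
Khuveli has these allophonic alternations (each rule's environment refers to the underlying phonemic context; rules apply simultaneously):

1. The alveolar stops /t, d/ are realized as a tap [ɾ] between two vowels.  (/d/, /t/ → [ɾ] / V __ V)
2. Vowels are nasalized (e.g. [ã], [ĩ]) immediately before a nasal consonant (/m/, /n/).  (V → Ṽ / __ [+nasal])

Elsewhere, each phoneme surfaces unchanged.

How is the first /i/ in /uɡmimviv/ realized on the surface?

/i/ (between /m/ and /m/) occurs before a nasal consonant → [ĩ] by rule 2.

[ĩ]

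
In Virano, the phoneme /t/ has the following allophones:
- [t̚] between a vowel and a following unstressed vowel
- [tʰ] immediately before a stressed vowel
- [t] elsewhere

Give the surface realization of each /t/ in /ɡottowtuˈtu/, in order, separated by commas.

Occurrence 1 (position 3): no conditioning environment matches → elsewhere allophone [t].
Occurrence 2 (position 4): no conditioning environment matches → elsewhere allophone [t].
Occurrence 3 (position 7): no conditioning environment matches → elsewhere allophone [t].
Occurrence 4 (position 9): immediately before a stressed vowel → [tʰ].

[t], [t], [t], [tʰ]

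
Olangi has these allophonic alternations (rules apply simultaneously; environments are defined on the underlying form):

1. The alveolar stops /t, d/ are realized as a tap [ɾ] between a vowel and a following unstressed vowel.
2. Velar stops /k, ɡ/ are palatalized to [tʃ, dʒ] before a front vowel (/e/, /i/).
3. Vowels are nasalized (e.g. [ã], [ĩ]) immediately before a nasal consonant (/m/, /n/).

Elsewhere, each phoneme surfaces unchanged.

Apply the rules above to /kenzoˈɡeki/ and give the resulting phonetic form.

/k/ (word-initial): before a front vowel, so rule 2 applies → [tʃ].
/e/ meets the environment for rule 3 (before a nasal consonant) → [ẽ].
/n/ (between /e/ and /z/) is unaffected → [n].
/z/ stays [z].
/o/ (between /z/ and /ɡ/) is in the target of rule 3 but the environment (before a nasal consonant) is not met → [o].
Rule 2 applies to /ɡ/ (between /o/ and /e/: before a front vowel) → [dʒ].
/e/ (between /ɡ/ and /k/): rule 3 targets it, but not before a nasal consonant → unchanged [e].
/k/ (between /e/ and /i/) occurs before a front vowel → [tʃ] by rule 2.
/i/ (word-final) is in the target of rule 3 but the environment (before a nasal consonant) is not met → [i].

[tʃẽnzoˈdʒetʃi]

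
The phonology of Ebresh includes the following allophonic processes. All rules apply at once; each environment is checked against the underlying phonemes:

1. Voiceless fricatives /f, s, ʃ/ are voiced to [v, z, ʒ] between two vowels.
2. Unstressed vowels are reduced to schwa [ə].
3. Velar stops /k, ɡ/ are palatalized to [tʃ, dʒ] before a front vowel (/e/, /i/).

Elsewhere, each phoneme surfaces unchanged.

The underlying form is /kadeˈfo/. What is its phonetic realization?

[kədəˈvo]

/k/ (word-initial) is in the target of rule 3 but the environment (before a front vowel) is not met → [k].
/a/ — between /k/ and /d/, in an unstressed syllable — surfaces as [ə] (rule 2).
/e/ — between /d/ and /f/, in an unstressed syllable — surfaces as [ə] (rule 2).
/f/ meets the environment for rule 1 (between two vowels) → [v].
/o/ (word-final) is in the target of rule 2 but the environment (in an unstressed syllable) is not met → [o].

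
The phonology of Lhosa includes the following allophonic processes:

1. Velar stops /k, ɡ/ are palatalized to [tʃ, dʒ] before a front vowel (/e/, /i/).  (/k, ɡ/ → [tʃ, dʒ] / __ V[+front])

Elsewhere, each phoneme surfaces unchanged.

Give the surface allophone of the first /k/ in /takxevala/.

[k]

/k/ — between /a/ and /x/; rule 1 does not apply here → [k].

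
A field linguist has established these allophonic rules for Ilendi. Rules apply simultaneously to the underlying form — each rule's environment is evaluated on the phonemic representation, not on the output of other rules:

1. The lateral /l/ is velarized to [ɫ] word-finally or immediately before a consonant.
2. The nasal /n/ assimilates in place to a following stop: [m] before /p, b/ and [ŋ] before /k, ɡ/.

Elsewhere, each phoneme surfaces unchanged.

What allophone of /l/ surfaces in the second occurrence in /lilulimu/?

[l]

/l/ (between /i/ and /u/): rule 1 targets it, but not word-finally or immediately before a consonant → unchanged [l].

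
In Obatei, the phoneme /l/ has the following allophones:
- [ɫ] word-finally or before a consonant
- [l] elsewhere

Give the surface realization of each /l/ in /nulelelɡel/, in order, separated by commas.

[l], [l], [ɫ], [ɫ]

Occurrence 1 (position 3): no conditioning environment matches → elsewhere allophone [l].
Occurrence 2 (position 5): no conditioning environment matches → elsewhere allophone [l].
Occurrence 3 (position 7): word-finally or before a consonant → [ɫ].
Occurrence 4 (position 10): word-finally or before a consonant → [ɫ].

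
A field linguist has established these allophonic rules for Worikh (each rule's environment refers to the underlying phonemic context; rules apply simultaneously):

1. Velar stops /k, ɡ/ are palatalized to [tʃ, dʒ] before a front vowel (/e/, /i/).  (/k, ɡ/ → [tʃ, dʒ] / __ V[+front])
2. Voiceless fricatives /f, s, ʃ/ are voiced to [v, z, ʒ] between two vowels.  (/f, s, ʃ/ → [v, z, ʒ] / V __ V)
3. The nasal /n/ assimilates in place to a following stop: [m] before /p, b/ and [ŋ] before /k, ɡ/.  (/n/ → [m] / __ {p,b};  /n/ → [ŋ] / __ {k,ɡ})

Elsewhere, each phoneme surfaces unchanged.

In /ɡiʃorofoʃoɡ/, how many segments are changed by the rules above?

4

Segments that undergo a rule: /ɡ/ → [dʒ] (rule 1); /ʃ/ → [ʒ] (rule 2); /f/ → [v] (rule 2); /ʃ/ → [ʒ] (rule 2).
All other segments surface unchanged.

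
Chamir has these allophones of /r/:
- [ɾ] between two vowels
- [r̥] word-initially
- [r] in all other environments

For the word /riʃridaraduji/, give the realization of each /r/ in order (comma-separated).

Occurrence 1 (position 1): word-initially → [r̥].
Occurrence 2 (position 4): no conditioning environment matches → elsewhere allophone [r].
Occurrence 3 (position 8): between two vowels → [ɾ].

[r̥], [r], [ɾ]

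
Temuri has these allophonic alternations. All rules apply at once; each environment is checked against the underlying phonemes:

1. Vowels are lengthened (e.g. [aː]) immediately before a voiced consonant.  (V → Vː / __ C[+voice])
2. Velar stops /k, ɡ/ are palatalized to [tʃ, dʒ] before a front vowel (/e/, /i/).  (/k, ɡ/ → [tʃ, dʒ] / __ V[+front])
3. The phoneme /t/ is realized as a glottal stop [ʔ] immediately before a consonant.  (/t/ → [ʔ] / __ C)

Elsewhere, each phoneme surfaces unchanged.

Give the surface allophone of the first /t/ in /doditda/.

/t/ (between /i/ and /d/): immediately before a consonant, so rule 3 applies → [ʔ].

[ʔ]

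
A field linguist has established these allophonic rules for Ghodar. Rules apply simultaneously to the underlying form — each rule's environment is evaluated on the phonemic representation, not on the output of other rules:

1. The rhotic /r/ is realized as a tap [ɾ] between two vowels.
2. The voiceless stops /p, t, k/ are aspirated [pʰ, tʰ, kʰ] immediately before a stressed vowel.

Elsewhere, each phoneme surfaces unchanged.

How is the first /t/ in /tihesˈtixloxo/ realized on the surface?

[t]

/t/ — word-initial; rule 2 does not apply here → [t].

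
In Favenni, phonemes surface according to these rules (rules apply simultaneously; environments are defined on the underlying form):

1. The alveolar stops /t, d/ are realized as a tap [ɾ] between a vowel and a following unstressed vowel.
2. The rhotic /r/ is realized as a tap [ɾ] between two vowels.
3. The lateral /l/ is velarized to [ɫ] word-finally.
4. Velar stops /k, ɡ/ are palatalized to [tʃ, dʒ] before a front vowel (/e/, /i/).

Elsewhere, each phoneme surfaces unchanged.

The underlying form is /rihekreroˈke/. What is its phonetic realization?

/r/ (word-initial) fails the environment for rule 2, so it stays [r].
/i/ (between /r/ and /h/): no rule targets it → [i].
/h/ stays [h].
/e/ stays [e].
/k/ (between /e/ and /r/) is in the target of rule 4 but the environment (before a front vowel) is not met → [k].
/r/ (between /k/ and /e/) fails the environment for rule 2, so it stays [r].
/e/ stays [e].
/r/ — between /e/ and /o/, between two vowels — surfaces as [ɾ] (rule 2).
/o/ (between /r/ and /k/) is unaffected → [o].
/k/ — between /o/ and /e/, before a front vowel — surfaces as [tʃ] (rule 4).
/e/ (word-final): no rule targets it → [e].

[rihekreɾoˈtʃe]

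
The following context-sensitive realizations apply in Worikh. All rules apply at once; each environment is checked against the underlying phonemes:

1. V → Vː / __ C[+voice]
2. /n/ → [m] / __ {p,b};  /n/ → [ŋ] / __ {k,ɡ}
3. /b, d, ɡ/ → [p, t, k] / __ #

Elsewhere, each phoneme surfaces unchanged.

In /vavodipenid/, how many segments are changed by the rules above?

5

Segments that undergo a rule: /a/ → [aː] (rule 1); /o/ → [oː] (rule 1); /e/ → [eː] (rule 1); /i/ → [iː] (rule 1); /d/ → [t] (rule 3).
All other segments surface unchanged.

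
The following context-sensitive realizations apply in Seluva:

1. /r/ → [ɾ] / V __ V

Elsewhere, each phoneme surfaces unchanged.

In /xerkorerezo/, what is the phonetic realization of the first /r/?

/r/ (between /e/ and /k/): rule 1 targets it, but not between two vowels → unchanged [r].

[r]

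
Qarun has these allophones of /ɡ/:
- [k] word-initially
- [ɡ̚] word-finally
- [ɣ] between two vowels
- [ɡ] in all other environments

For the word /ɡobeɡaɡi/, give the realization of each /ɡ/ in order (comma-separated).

[k], [ɣ], [ɣ]

Occurrence 1 (position 1): word-initially → [k].
Occurrence 2 (position 5): between two vowels → [ɣ].
Occurrence 3 (position 7): between two vowels → [ɣ].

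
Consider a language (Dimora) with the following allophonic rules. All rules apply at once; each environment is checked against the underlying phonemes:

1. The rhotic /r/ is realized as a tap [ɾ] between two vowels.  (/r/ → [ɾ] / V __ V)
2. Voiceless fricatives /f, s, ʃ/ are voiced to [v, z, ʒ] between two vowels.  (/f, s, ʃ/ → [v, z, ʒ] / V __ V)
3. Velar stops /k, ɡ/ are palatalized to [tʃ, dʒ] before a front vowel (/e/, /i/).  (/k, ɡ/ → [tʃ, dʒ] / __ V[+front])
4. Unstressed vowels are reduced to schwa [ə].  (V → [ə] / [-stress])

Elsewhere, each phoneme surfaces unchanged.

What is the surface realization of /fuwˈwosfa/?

[fəwˈwosfə]

/f/ (word-initial): rule 2 targets it, but not between two vowels → unchanged [f].
Rule 4 applies to /u/ (between /f/ and /w/: in an unstressed syllable) → [ə].
/o/ (between /w/ and /s/) fails the environment for rule 4, so it stays [o].
/s/ (between /o/ and /f/) fails the environment for rule 2, so it stays [s].
/f/ (between /s/ and /a/) fails the environment for rule 2, so it stays [f].
/a/ — word-final, in an unstressed syllable — surfaces as [ə] (rule 4).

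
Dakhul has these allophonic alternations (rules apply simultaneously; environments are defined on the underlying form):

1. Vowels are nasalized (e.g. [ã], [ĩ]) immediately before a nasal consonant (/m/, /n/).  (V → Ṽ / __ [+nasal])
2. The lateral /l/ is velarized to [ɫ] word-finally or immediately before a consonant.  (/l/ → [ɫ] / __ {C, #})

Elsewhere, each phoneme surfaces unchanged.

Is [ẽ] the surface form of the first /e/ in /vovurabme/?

No

/e/ — word-final; rule 1 does not apply here → [e].
The actual realization is [e], not [ẽ].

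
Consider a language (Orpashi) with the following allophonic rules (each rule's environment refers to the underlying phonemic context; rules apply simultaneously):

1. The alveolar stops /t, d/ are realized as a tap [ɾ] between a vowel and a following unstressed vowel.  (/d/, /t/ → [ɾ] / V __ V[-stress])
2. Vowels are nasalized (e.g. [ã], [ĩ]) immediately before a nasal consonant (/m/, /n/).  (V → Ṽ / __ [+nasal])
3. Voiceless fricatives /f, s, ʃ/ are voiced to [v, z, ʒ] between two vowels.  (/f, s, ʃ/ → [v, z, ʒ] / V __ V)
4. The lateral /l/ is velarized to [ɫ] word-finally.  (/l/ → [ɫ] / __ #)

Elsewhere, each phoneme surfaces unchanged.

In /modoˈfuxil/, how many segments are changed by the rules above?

Segments that undergo a rule: /d/ → [ɾ] (rule 1); /f/ → [v] (rule 3); /l/ → [ɫ] (rule 4).
All other segments surface unchanged.

3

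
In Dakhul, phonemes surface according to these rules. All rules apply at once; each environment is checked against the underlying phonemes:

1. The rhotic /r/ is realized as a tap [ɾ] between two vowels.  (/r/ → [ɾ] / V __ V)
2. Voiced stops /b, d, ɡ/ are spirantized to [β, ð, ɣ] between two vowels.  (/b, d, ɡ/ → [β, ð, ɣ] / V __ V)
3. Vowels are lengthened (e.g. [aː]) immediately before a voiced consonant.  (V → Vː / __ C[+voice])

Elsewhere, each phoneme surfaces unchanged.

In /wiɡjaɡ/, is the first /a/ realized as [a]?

No

/a/ (between /j/ and /ɡ/) occurs before a voiced consonant → [aː] by rule 3.
The actual realization is [aː], not [a].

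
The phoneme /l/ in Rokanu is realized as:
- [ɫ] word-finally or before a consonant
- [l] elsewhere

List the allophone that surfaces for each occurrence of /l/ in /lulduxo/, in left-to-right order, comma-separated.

Occurrence 1 (position 1): no conditioning environment matches → elsewhere allophone [l].
Occurrence 2 (position 3): word-finally or before a consonant → [ɫ].

[l], [ɫ]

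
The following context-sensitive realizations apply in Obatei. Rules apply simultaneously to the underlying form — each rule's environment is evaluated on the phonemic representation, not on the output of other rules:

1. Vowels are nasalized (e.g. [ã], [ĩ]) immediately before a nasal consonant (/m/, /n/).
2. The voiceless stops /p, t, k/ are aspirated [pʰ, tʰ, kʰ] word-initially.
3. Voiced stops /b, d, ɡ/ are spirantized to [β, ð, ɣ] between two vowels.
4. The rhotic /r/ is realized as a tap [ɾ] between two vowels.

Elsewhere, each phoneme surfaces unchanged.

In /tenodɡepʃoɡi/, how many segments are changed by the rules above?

3

Segments that undergo a rule: /t/ → [tʰ] (rule 2); /e/ → [ẽ] (rule 1); /ɡ/ → [ɣ] (rule 3).
All other segments surface unchanged.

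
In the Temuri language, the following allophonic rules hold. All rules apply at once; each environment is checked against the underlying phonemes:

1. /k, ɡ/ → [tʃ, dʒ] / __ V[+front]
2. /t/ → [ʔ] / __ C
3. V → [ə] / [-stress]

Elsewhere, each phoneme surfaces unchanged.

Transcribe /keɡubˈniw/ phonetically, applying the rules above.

Rule 1 applies to /k/ (word-initial: before a front vowel) → [tʃ].
Rule 3 applies to /e/ (between /k/ and /ɡ/: in an unstressed syllable) → [ə].
/ɡ/ (between /e/ and /u/): rule 1 targets it, but not before a front vowel → unchanged [ɡ].
/u/ — between /ɡ/ and /b/, in an unstressed syllable — surfaces as [ə] (rule 3).
/b/ (between /u/ and /n/) is unaffected → [b].
/n/ stays [n].
/i/ (between /n/ and /w/): rule 3 targets it, but not in an unstressed syllable → unchanged [i].
/w/ (word-final) is unaffected → [w].

[tʃəɡəbˈniw]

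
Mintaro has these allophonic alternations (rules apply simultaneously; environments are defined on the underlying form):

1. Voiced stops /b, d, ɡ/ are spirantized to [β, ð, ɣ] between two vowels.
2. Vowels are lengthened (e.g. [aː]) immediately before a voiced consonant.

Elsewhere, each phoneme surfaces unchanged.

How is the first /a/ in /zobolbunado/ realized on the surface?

Rule 2 applies to /a/ (between /n/ and /d/: before a voiced consonant) → [aː].

[aː]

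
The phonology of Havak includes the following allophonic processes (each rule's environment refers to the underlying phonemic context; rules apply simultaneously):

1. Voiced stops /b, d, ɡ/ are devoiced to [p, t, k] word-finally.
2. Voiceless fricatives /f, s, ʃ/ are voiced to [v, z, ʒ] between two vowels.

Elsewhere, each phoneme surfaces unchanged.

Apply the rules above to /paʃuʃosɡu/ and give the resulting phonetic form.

/p/ — not in any rule's target class → [p].
/a/ (between /p/ and /ʃ/) is unaffected → [a].
/ʃ/ meets the environment for rule 2 (between two vowels) → [ʒ].
/u/ (between /ʃ/ and /ʃ/): no rule targets it → [u].
/ʃ/ (between /u/ and /o/) occurs between two vowels → [ʒ] by rule 2.
/o/ (between /ʃ/ and /s/): no rule targets it → [o].
/s/ — between /o/ and /ɡ/; rule 2 does not apply here → [s].
/ɡ/ (between /s/ and /u/): rule 1 targets it, but not word-finally → unchanged [ɡ].
/u/ stays [u].

[paʒuʒosɡu]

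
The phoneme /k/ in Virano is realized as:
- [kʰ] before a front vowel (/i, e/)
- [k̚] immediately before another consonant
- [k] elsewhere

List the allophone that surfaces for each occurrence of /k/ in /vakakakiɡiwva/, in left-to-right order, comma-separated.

[k], [k], [kʰ]

Occurrence 1 (position 3): no conditioning environment matches → elsewhere allophone [k].
Occurrence 2 (position 5): no conditioning environment matches → elsewhere allophone [k].
Occurrence 3 (position 7): before a front vowel (/i, e/) → [kʰ].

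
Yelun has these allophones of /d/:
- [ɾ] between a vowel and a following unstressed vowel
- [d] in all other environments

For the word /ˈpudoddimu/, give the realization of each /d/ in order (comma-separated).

[ɾ], [d], [d]

Occurrence 1 (position 3): between a vowel and a following unstressed vowel → [ɾ].
Occurrence 2 (position 5): no conditioning environment matches → elsewhere allophone [d].
Occurrence 3 (position 6): no conditioning environment matches → elsewhere allophone [d].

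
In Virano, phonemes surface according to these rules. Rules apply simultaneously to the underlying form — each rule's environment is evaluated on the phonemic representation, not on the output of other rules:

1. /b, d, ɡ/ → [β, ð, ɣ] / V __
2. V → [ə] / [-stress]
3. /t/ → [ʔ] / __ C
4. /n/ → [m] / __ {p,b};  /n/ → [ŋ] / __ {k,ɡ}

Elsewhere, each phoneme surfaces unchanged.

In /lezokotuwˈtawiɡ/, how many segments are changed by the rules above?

6

Segments that undergo a rule: /e/ → [ə] (rule 2); /o/ → [ə] (rule 2); /o/ → [ə] (rule 2); /u/ → [ə] (rule 2); /i/ → [ə] (rule 2); /ɡ/ → [ɣ] (rule 1).
All other segments surface unchanged.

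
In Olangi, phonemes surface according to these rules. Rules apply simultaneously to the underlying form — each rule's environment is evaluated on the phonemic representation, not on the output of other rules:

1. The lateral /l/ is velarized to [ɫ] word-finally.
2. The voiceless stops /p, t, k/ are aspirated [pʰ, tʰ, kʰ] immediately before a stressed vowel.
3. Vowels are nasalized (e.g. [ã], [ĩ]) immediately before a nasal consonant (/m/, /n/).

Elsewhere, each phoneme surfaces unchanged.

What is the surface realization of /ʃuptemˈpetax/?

/ʃ/ stays [ʃ].
/u/ — between /ʃ/ and /p/; rule 3 does not apply here → [u].
/p/ (between /u/ and /t/) is in the target of rule 2 but the environment (immediately before a stressed vowel) is not met → [p].
/t/ (between /p/ and /e/) is in the target of rule 2 but the environment (immediately before a stressed vowel) is not met → [t].
/e/ (between /t/ and /m/): before a nasal consonant, so rule 3 applies → [ẽ].
/m/ stays [m].
/p/ (between /m/ and /e/) occurs immediately before a stressed vowel → [pʰ] by rule 2.
/e/ — between /p/ and /t/; rule 3 does not apply here → [e].
/t/ (between /e/ and /a/): rule 2 targets it, but not immediately before a stressed vowel → unchanged [t].
/a/ — between /t/ and /x/; rule 3 does not apply here → [a].
/x/ (word-final): no rule targets it → [x].

[ʃuptẽmˈpʰetax]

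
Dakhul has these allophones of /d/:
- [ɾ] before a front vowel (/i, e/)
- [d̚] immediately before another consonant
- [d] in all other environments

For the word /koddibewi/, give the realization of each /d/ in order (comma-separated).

[d̚], [ɾ]

Occurrence 1 (position 3): immediately before another consonant → [d̚].
Occurrence 2 (position 4): before a front vowel (/i, e/) → [ɾ].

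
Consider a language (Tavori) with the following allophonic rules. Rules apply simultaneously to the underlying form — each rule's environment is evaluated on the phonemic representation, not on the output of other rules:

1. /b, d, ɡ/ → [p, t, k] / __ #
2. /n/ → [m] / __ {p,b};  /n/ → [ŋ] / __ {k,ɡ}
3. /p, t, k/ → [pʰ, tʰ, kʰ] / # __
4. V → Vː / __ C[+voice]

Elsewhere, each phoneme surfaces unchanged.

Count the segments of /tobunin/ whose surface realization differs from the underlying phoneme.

4

Segments that undergo a rule: /t/ → [tʰ] (rule 3); /o/ → [oː] (rule 4); /u/ → [uː] (rule 4); /i/ → [iː] (rule 4).
All other segments surface unchanged.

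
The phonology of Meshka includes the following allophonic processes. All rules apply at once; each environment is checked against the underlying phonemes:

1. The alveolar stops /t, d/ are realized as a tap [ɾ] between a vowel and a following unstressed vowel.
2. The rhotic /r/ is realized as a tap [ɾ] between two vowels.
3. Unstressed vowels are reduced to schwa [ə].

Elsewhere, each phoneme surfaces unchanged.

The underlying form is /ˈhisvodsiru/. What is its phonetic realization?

[ˈhisvədsəɾə]

/h/ stays [h].
/i/ (between /h/ and /s/) fails the environment for rule 3, so it stays [i].
/s/ — not in any rule's target class → [s].
/v/ (between /s/ and /o/) is unaffected → [v].
/o/ meets the environment for rule 3 (in an unstressed syllable) → [ə].
/d/ (between /o/ and /s/) is in the target of rule 1 but the environment (between a vowel and a following unstressed vowel) is not met → [d].
/s/ (between /d/ and /i/): no rule targets it → [s].
/i/ meets the environment for rule 3 (in an unstressed syllable) → [ə].
Rule 2 applies to /r/ (between /i/ and /u/: between two vowels) → [ɾ].
Rule 3 applies to /u/ (word-final: in an unstressed syllable) → [ə].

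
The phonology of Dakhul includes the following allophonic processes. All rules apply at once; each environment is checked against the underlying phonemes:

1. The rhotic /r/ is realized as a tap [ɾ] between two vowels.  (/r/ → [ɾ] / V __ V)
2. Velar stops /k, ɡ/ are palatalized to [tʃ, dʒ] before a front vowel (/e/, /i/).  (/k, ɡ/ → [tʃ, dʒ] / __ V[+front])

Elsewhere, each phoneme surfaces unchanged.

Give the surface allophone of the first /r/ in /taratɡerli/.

[ɾ]

/r/ — between /a/ and /a/, between two vowels — surfaces as [ɾ] (rule 1).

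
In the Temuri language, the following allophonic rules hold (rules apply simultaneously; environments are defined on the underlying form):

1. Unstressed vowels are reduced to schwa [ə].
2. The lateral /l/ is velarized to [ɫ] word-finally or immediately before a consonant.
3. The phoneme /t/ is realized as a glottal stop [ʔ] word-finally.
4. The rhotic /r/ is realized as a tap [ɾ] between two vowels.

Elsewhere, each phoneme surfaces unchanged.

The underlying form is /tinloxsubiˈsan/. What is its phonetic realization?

[tənləxsəbəˈsan]

/t/ (word-initial) fails the environment for rule 3, so it stays [t].
/i/ (between /t/ and /n/) occurs in an unstressed syllable → [ə] by rule 1.
/n/ — not in any rule's target class → [n].
/l/ (between /n/ and /o/) is in the target of rule 2 but the environment (word-finally or immediately before a consonant) is not met → [l].
/o/ (between /l/ and /x/): in an unstressed syllable, so rule 1 applies → [ə].
/x/ stays [x].
/s/ stays [s].
/u/ — between /s/ and /b/, in an unstressed syllable — surfaces as [ə] (rule 1).
/b/ (between /u/ and /i/): no rule targets it → [b].
Rule 1 applies to /i/ (between /b/ and /s/: in an unstressed syllable) → [ə].
/s/ (between /i/ and /a/) is unaffected → [s].
/a/ (between /s/ and /n/) is in the target of rule 1 but the environment (in an unstressed syllable) is not met → [a].
/n/ (word-final) is unaffected → [n].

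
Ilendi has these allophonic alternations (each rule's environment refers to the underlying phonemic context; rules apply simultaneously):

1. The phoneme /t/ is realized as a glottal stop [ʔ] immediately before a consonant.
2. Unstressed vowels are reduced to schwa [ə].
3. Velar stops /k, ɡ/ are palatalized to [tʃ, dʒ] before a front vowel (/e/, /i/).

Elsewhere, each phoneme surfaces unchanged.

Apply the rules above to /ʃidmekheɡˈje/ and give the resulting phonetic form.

[ʃədməkhəɡˈje]

/i/ — between /ʃ/ and /d/, in an unstressed syllable — surfaces as [ə] (rule 2).
/e/ (between /m/ and /k/): in an unstressed syllable, so rule 2 applies → [ə].
/k/ (between /e/ and /h/): rule 3 targets it, but not before a front vowel → unchanged [k].
/e/ — between /h/ and /ɡ/, in an unstressed syllable — surfaces as [ə] (rule 2).
/ɡ/ (between /e/ and /j/) is in the target of rule 3 but the environment (before a front vowel) is not met → [ɡ].
/e/ (word-final) is in the target of rule 2 but the environment (in an unstressed syllable) is not met → [e].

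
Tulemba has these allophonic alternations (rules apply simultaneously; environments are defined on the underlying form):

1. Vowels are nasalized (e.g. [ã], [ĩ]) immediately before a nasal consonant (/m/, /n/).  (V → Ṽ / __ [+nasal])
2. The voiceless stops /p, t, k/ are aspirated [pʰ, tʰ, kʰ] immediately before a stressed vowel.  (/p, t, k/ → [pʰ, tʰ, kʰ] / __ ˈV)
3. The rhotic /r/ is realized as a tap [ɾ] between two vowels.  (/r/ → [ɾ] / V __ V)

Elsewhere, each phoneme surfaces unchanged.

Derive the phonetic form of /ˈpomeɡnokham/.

Rule 2 applies to /p/ (word-initial: immediately before a stressed vowel) → [pʰ].
/o/ (between /p/ and /m/) occurs before a nasal consonant → [õ] by rule 1.
/m/ (between /o/ and /e/) is unaffected → [m].
/e/ (between /m/ and /ɡ/) is in the target of rule 1 but the environment (before a nasal consonant) is not met → [e].
/ɡ/ stays [ɡ].
/n/ (between /ɡ/ and /o/): no rule targets it → [n].
/o/ (between /n/ and /k/) is in the target of rule 1 but the environment (before a nasal consonant) is not met → [o].
/k/ — between /o/ and /h/; rule 2 does not apply here → [k].
/h/ stays [h].
/a/ — between /h/ and /m/, before a nasal consonant — surfaces as [ã] (rule 1).
/m/ (word-final): no rule targets it → [m].

[ˈpʰõmeɡnokhãm]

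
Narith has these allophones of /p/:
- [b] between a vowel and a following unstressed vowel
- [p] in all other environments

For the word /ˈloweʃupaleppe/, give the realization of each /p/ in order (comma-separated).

[b], [p], [p]

Occurrence 1 (position 7): between a vowel and a following unstressed vowel → [b].
Occurrence 2 (position 11): no conditioning environment matches → elsewhere allophone [p].
Occurrence 3 (position 12): no conditioning environment matches → elsewhere allophone [p].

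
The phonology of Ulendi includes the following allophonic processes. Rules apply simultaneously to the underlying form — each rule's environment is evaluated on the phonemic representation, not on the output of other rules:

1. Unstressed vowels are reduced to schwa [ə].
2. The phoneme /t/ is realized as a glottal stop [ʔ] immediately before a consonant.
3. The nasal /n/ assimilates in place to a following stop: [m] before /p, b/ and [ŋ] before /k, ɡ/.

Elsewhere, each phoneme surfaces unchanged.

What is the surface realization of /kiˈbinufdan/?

/i/ meets the environment for rule 1 (in an unstressed syllable) → [ə].
/i/ — between /b/ and /n/; rule 1 does not apply here → [i].
/n/ (between /i/ and /u/): rule 3 targets it, but not before a labial or velar stop → unchanged [n].
/u/ (between /n/ and /f/) occurs in an unstressed syllable → [ə] by rule 1.
Rule 1 applies to /a/ (between /d/ and /n/: in an unstressed syllable) → [ə].
/n/ (word-final): rule 3 targets it, but not before a labial or velar stop → unchanged [n].

[kəˈbinəfdən]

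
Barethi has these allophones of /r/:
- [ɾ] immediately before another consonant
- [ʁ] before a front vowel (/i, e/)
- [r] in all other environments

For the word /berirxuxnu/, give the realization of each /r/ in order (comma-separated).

[ʁ], [ɾ]

Occurrence 1 (position 3): before a front vowel (/i, e/) → [ʁ].
Occurrence 2 (position 5): immediately before another consonant → [ɾ].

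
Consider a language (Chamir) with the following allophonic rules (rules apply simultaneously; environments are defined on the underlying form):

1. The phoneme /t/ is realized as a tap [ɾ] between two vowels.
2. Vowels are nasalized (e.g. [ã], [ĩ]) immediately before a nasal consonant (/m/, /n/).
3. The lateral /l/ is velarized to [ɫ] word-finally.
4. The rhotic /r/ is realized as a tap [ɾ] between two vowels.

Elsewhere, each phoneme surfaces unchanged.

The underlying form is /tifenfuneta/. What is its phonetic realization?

/t/ (word-initial) is in the target of rule 1 but the environment (between two vowels) is not met → [t].
/i/ (between /t/ and /f/) is in the target of rule 2 but the environment (before a nasal consonant) is not met → [i].
/f/ — not in any rule's target class → [f].
/e/ meets the environment for rule 2 (before a nasal consonant) → [ẽ].
/n/ (between /e/ and /f/): no rule targets it → [n].
/f/ (between /n/ and /u/) is unaffected → [f].
/u/ (between /f/ and /n/): before a nasal consonant, so rule 2 applies → [ũ].
/n/ stays [n].
/e/ — between /n/ and /t/; rule 2 does not apply here → [e].
/t/ meets the environment for rule 1 (between two vowels) → [ɾ].
/a/ (word-final): rule 2 targets it, but not before a nasal consonant → unchanged [a].

[tifẽnfũneɾa]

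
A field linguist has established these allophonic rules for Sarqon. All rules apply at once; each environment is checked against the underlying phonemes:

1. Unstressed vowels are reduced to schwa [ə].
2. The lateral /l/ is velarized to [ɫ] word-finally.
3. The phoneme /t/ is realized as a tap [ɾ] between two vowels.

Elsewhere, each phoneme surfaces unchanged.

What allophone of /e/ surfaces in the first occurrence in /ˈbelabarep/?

[e]

/e/ (between /b/ and /l/): rule 1 targets it, but not in an unstressed syllable → unchanged [e].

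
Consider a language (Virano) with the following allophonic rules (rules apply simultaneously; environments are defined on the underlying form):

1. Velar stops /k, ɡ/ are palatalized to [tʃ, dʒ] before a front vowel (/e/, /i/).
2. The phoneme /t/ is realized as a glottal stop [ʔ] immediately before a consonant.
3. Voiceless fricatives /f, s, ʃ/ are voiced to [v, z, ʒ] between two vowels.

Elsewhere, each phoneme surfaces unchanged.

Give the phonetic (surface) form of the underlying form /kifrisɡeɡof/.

[tʃifrisdʒeɡof]

/k/ (word-initial): before a front vowel, so rule 1 applies → [tʃ].
/i/ — not in any rule's target class → [i].
/f/ (between /i/ and /r/) is in the target of rule 3 but the environment (between two vowels) is not met → [f].
/r/ (between /f/ and /i/) is unaffected → [r].
/i/ (between /r/ and /s/): no rule targets it → [i].
/s/ — between /i/ and /ɡ/; rule 3 does not apply here → [s].
/ɡ/ (between /s/ and /e/): before a front vowel, so rule 1 applies → [dʒ].
/e/ (between /ɡ/ and /ɡ/) is unaffected → [e].
/ɡ/ (between /e/ and /o/) fails the environment for rule 1, so it stays [ɡ].
/o/ stays [o].
/f/ (word-final): rule 3 targets it, but not between two vowels → unchanged [f].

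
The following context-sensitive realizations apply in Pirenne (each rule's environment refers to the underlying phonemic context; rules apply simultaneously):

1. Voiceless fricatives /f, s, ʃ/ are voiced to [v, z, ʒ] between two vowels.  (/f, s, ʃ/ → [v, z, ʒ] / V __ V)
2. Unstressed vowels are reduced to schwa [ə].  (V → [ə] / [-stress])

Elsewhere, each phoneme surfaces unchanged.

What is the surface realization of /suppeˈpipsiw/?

[səppəˈpipsəw]

/s/ — word-initial; rule 1 does not apply here → [s].
Rule 2 applies to /u/ (between /s/ and /p/: in an unstressed syllable) → [ə].
/p/ (between /u/ and /p/): no rule targets it → [p].
/p/ (between /p/ and /e/) is unaffected → [p].
/e/ (between /p/ and /p/) occurs in an unstressed syllable → [ə] by rule 2.
/p/ (between /e/ and /i/): no rule targets it → [p].
/i/ (between /p/ and /p/) is in the target of rule 2 but the environment (in an unstressed syllable) is not met → [i].
/p/ — not in any rule's target class → [p].
/s/ (between /p/ and /i/): rule 1 targets it, but not between two vowels → unchanged [s].
/i/ (between /s/ and /w/) occurs in an unstressed syllable → [ə] by rule 2.
/w/ (word-final): no rule targets it → [w].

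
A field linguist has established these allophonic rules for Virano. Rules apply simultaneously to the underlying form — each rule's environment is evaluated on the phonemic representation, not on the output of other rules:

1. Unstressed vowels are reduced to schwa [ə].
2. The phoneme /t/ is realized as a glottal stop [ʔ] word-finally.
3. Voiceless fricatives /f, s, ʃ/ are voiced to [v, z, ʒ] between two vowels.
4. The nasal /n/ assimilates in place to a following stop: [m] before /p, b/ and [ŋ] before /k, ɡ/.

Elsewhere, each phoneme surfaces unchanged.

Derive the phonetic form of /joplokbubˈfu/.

/o/ (between /j/ and /p/) occurs in an unstressed syllable → [ə] by rule 1.
/o/ — between /l/ and /k/, in an unstressed syllable — surfaces as [ə] (rule 1).
/u/ (between /b/ and /b/): in an unstressed syllable, so rule 1 applies → [ə].
/f/ (between /b/ and /u/) fails the environment for rule 3, so it stays [f].
/u/ — word-final; rule 1 does not apply here → [u].

[jəpləkbəbˈfu]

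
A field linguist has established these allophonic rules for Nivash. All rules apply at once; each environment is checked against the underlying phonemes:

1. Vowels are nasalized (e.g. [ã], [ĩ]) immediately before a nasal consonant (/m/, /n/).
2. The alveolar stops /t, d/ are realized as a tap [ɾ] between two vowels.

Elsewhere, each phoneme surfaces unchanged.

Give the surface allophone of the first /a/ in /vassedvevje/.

[a]

/a/ (between /v/ and /s/): rule 1 targets it, but not before a nasal consonant → unchanged [a].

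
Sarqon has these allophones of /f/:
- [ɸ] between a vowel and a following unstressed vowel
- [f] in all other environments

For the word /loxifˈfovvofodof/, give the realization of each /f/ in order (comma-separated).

Occurrence 1 (position 5): no conditioning environment matches → elsewhere allophone [f].
Occurrence 2 (position 6): no conditioning environment matches → elsewhere allophone [f].
Occurrence 3 (position 11): between a vowel and a following unstressed vowel → [ɸ].
Occurrence 4 (position 15): no conditioning environment matches → elsewhere allophone [f].

[f], [f], [ɸ], [f]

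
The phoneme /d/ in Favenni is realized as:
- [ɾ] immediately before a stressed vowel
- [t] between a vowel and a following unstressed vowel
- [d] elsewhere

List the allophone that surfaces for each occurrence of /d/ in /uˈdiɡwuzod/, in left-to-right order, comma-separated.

Occurrence 1 (position 2): immediately before a stressed vowel → [ɾ].
Occurrence 2 (position 9): no conditioning environment matches → elsewhere allophone [d].

[ɾ], [d]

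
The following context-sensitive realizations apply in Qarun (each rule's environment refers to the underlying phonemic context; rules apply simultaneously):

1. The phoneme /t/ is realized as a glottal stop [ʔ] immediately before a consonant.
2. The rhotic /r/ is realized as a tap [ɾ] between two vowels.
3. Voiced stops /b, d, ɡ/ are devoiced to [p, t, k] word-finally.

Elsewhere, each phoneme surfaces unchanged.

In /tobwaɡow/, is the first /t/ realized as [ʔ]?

/t/ — word-initial; rule 1 does not apply here → [t].
The actual realization is [t], not [ʔ].

No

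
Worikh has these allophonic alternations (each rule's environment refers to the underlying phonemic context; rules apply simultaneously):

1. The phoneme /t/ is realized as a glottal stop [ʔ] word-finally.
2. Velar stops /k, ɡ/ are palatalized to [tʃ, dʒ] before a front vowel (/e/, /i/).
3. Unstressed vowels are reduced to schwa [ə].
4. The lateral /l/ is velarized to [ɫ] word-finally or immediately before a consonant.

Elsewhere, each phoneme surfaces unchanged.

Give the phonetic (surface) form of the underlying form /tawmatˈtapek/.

/t/ (word-initial): rule 1 targets it, but not word-finally → unchanged [t].
/a/ meets the environment for rule 3 (in an unstressed syllable) → [ə].
/a/ meets the environment for rule 3 (in an unstressed syllable) → [ə].
/t/ — between /a/ and /t/; rule 1 does not apply here → [t].
/t/ (between /t/ and /a/): rule 1 targets it, but not word-finally → unchanged [t].
/a/ — between /t/ and /p/; rule 3 does not apply here → [a].
/e/ — between /p/ and /k/, in an unstressed syllable — surfaces as [ə] (rule 3).
/k/ (word-final) is in the target of rule 2 but the environment (before a front vowel) is not met → [k].

[təwmətˈtapək]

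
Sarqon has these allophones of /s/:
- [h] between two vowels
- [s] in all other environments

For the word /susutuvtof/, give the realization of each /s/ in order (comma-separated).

[s], [h]

Occurrence 1 (position 1): no conditioning environment matches → elsewhere allophone [s].
Occurrence 2 (position 3): between two vowels → [h].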